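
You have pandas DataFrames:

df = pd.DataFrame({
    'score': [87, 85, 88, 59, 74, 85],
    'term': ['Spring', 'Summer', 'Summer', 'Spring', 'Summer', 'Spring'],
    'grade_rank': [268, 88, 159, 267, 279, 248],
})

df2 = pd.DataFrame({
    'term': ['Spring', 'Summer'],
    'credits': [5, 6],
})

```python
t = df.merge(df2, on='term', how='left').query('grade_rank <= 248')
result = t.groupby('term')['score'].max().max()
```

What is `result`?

88

merge on 'term' (how='left') → 6 rows:
   score    term  grade_rank  credits
0     87  Spring         268        5
1     85  Summer          88        6
2     88  Summer         159        6
3     59  Spring         267        5
4     74  Summer         279        6
5     85  Spring         248        5
filter rows where grade_rank <= 248:
   score    term  grade_rank  credits
1     85  Summer          88        6
2     88  Summer         159        6
5     85  Spring         248        5
group by term, max of score:
term
Spring    85
Summer    88
Name: score, dtype: int64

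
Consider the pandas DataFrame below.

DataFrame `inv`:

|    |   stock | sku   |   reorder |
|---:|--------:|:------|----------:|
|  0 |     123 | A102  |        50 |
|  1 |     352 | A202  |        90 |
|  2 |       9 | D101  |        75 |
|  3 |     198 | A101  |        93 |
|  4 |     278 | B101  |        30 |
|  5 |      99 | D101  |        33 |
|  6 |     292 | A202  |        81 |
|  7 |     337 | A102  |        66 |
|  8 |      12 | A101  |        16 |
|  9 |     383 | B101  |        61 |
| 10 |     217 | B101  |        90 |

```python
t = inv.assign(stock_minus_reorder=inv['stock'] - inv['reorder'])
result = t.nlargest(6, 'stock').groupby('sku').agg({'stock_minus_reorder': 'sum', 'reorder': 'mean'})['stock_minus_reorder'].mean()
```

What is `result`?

480.333333333

add column stock_minus_reorder = inv['stock'] - inv['reorder']:
    stock   sku  reorder  stock_minus_reorder
0     123  A102       50                   73
1     352  A202       90                  262
2       9  D101       75                  -66
3     198  A101       93                  105
4     278  B101       30                  248
5      99  D101       33                   66
6     292  A202       81                  211
7     337  A102       66                  271
8      12  A101       16                   -4
9     383  B101       61                  322
10    217  B101       90                  127
take 6 rows with largest stock:
    stock   sku  reorder  stock_minus_reorder
9     383  B101       61                  322
1     352  A202       90                  262
7     337  A102       66                  271
6     292  A202       81                  211
4     278  B101       30                  248
10    217  B101       90                  127
group by sku: sum(stock_minus_reorder), mean(reorder):
      stock_minus_reorder    reorder
sku                                 
A102                  271  66.000000
A202                  473  85.500000
B101                  697  60.333333
The mean of column 'stock_minus_reorder' is 480.333333333.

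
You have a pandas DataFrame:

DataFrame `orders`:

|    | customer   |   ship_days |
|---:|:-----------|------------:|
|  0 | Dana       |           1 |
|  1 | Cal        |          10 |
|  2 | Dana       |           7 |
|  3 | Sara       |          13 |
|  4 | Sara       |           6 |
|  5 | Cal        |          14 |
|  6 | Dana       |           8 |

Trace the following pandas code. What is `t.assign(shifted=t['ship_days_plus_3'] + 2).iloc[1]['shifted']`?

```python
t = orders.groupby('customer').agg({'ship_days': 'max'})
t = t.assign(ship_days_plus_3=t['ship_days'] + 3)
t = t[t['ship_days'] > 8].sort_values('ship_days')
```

group by customer, max of ship_days:
          ship_days
customer           
Cal              14
Dana              8
Sara             13
add column ship_days_plus_3 = t['ship_days'] + 3:
          ship_days  ship_days_plus_3
customer                             
Cal              14                17
Dana              8                11
Sara             13                16
filter rows where ship_days > 8:
          ship_days  ship_days_plus_3
customer                             
Cal              14                17
Sara             13                16
sort by ship_days:
          ship_days  ship_days_plus_3
customer                             
Sara             13                16
Cal              14                17
add column shifted = t['ship_days_plus_3'] + 2:
          ship_days  ship_days_plus_3  shifted
customer                                      
Sara             13                16       18
Cal              14                17       19
Taking the value at position 1, column 'shifted' gives 19.

19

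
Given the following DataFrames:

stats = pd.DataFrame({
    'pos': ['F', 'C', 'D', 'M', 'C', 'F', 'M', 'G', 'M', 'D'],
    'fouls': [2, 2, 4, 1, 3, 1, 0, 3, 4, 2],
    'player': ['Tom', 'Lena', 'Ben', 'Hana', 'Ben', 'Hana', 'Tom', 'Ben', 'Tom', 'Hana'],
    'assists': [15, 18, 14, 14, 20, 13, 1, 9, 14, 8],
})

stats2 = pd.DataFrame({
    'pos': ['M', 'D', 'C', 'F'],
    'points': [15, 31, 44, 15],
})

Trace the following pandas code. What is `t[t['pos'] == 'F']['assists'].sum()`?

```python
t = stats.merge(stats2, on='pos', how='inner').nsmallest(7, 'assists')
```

28

merge on 'pos' (how='inner') → 9 rows:
  pos  fouls player  assists  points
0   F      2    Tom       15      15
1   C      2   Lena       18      44
2   D      4    Ben       14      31
3   M      1   Hana       14      15
4   C      3    Ben       20      44
5   F      1   Hana       13      15
6   M      0    Tom        1      15
7   M      4    Tom       14      15
8   D      2   Hana        8      31
take 7 rows with smallest assists:
  pos  fouls player  assists  points
6   M      0    Tom        1      15
8   D      2   Hana        8      31
5   F      1   Hana       13      15
2   D      4    Ben       14      31
3   M      1   Hana       14      15
7   M      4    Tom       14      15
0   F      2    Tom       15      15
filter rows where pos == 'F':
  pos  fouls player  assists  points
5   F      1   Hana       13      15
0   F      2    Tom       15      15
Hence 28.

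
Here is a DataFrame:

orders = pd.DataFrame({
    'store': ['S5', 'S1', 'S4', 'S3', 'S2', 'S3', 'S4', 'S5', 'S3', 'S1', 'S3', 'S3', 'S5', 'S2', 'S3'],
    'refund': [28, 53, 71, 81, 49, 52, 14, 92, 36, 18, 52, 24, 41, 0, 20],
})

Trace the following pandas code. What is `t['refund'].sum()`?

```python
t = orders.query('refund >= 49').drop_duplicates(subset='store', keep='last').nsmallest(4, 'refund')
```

225

filter rows where refund >= 49:
   store  refund
1     S1      53
2     S4      71
3     S3      81
4     S2      49
5     S3      52
7     S5      92
10    S3      52
drop duplicate store (keep=last):
   store  refund
1     S1      53
2     S4      71
4     S2      49
7     S5      92
10    S3      52
take 4 rows with smallest refund:
   store  refund
4     S2      49
10    S3      52
1     S1      53
2     S4      71
Taking the sum of column 'refund' gives 225.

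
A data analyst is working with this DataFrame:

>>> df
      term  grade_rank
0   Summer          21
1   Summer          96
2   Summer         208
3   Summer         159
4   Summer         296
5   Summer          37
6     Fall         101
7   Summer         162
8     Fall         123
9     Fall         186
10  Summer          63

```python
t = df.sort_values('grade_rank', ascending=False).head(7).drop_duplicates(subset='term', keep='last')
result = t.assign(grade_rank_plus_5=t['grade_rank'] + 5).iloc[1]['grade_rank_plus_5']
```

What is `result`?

sort by grade_rank descending:
      term  grade_rank
4   Summer         296
2   Summer         208
9     Fall         186
7   Summer         162
3   Summer         159
8     Fall         123
6     Fall         101
1   Summer          96
10  Summer          63
5   Summer          37
0   Summer          21
take first 7 rows:
     term  grade_rank
4  Summer         296
2  Summer         208
9    Fall         186
7  Summer         162
3  Summer         159
8    Fall         123
6    Fall         101
drop duplicate term (keep=last):
     term  grade_rank
3  Summer         159
6    Fall         101
add column grade_rank_plus_5 = t['grade_rank'] + 5:
     term  grade_rank  grade_rank_plus_5
3  Summer         159                164
6    Fall         101                106
Then the value at position 1, column 'grade_rank_plus_5': 106

106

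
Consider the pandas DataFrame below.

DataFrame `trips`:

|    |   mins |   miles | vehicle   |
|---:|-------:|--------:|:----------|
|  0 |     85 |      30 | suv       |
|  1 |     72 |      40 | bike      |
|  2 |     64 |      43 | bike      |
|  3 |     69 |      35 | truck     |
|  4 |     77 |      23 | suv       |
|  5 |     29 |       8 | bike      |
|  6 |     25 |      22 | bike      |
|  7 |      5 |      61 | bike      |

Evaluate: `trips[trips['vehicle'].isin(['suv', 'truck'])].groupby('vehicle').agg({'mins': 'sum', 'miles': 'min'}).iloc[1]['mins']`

filter rows where vehicle in ['suv', 'truck']:
   mins  miles vehicle
0    85     30     suv
3    69     35   truck
4    77     23     suv
group by vehicle: sum(mins), min(miles):
         mins  miles
vehicle             
suv       162     23
truck      69     35
value at position 1, column 'mins' → 69

69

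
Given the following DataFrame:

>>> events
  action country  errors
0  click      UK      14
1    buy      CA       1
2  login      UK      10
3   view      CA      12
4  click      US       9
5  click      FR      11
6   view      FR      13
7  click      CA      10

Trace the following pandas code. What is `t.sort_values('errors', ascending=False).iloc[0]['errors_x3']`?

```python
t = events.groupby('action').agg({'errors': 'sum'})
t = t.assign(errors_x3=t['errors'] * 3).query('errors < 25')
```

group by action, sum of errors:
        errors
action        
buy          1
click       44
login       10
view        25
add column errors_x3 = t['errors'] * 3:
        errors  errors_x3
action                   
buy          1          3
click       44        132
login       10         30
view        25         75
filter rows where errors < 25:
        errors  errors_x3
action                   
buy          1          3
login       10         30
sort by errors descending:
        errors  errors_x3
action                   
login       10         30
buy          1          3
value at position 0, column 'errors_x3' → 30

30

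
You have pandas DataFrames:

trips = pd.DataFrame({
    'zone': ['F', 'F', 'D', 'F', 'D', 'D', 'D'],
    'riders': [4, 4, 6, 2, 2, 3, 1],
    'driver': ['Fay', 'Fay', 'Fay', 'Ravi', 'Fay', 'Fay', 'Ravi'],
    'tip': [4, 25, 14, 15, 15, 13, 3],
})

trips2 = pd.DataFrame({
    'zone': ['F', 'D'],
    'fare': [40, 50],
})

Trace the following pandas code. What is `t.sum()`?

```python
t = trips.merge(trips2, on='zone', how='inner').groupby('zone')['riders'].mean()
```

merge on 'zone' (how='inner') → 7 rows:
  zone  riders driver  tip  fare
0    F       4    Fay    4    40
1    F       4    Fay   25    40
2    D       6    Fay   14    50
3    F       2   Ravi   15    40
4    D       2    Fay   15    50
5    D       3    Fay   13    50
6    D       1   Ravi    3    50
group by zone, mean of riders:
zone
D    3.000000
F    3.333333
Name: riders, dtype: float64

6.33333333333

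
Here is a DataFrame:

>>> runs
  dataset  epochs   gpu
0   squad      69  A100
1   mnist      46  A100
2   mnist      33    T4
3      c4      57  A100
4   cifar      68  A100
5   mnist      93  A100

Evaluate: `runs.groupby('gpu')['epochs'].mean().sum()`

group by gpu, mean of epochs:
gpu
A100    66.6
T4      33.0
Name: epochs, dtype: float64
Then the sum of the resulting series: 99.6

99.6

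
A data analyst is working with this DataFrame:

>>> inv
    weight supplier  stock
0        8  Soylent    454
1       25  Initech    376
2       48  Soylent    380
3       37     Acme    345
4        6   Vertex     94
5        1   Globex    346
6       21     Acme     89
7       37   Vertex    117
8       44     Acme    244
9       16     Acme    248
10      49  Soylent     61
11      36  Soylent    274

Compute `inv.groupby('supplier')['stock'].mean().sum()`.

group by supplier, mean of stock:
supplier
Acme       231.50
Globex     346.00
Initech    376.00
Soylent    292.25
Vertex     105.50
Name: stock, dtype: float64

1351.25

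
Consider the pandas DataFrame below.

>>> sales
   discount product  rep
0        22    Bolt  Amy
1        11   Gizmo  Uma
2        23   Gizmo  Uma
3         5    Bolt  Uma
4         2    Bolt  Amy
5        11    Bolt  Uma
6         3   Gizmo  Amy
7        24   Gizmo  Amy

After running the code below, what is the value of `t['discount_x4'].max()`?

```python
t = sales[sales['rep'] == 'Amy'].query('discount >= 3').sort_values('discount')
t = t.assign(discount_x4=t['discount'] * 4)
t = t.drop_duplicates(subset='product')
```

filter rows where rep == 'Amy':
   discount product  rep
0        22    Bolt  Amy
4         2    Bolt  Amy
6         3   Gizmo  Amy
7        24   Gizmo  Amy
filter rows where discount >= 3:
   discount product  rep
0        22    Bolt  Amy
6         3   Gizmo  Amy
7        24   Gizmo  Amy
sort by discount:
   discount product  rep
6         3   Gizmo  Amy
0        22    Bolt  Amy
7        24   Gizmo  Amy
add column discount_x4 = t['discount'] * 4:
   discount product  rep  discount_x4
6         3   Gizmo  Amy           12
0        22    Bolt  Amy           88
7        24   Gizmo  Amy           96
drop duplicate product (keep=first):
   discount product  rep  discount_x4
6         3   Gizmo  Amy           12
0        22    Bolt  Amy           88
Then the max of column 'discount_x4': 88

88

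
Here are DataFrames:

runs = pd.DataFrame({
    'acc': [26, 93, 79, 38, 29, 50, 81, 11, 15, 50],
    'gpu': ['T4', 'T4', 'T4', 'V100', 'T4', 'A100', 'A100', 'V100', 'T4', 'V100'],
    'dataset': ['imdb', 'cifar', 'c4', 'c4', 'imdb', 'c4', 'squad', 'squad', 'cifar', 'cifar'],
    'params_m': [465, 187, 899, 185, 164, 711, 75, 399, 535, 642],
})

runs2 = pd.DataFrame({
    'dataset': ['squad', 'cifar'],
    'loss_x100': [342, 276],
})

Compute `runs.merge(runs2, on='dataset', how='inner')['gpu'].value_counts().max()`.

2

merge on 'dataset' (how='inner') → 5 rows:
   acc   gpu dataset  params_m  loss_x100
0   93    T4   cifar       187        276
1   81  A100   squad        75        342
2   11  V100   squad       399        342
3   15    T4   cifar       535        276
4   50  V100   cifar       642        276
value_counts of gpu:
gpu
T4      2
V100    2
A100    1
Name: count, dtype: int64
Hence 2.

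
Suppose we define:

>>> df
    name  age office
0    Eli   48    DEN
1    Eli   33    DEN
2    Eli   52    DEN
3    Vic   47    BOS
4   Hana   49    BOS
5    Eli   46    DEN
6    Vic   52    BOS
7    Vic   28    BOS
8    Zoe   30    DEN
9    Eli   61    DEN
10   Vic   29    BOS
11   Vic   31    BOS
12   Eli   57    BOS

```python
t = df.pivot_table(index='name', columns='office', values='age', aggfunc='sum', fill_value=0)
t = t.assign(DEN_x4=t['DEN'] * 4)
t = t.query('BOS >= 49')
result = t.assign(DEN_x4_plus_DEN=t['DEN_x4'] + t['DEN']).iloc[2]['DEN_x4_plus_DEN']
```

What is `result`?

pivot: rows=name, cols=office, sum(age):
office  BOS  DEN
name            
Eli      57  240
Hana     49    0
Vic     187    0
Zoe       0   30
add column DEN_x4 = t['DEN'] * 4:
office  BOS  DEN  DEN_x4
name                    
Eli      57  240     960
Hana     49    0       0
Vic     187    0       0
Zoe       0   30     120
filter rows where BOS >= 49:
office  BOS  DEN  DEN_x4
name                    
Eli      57  240     960
Hana     49    0       0
Vic     187    0       0
add column DEN_x4_plus_DEN = t['DEN_x4'] + t['DEN']:
office  BOS  DEN  DEN_x4  DEN_x4_plus_DEN
name                                     
Eli      57  240     960             1200
Hana     49    0       0                0
Vic     187    0       0                0

0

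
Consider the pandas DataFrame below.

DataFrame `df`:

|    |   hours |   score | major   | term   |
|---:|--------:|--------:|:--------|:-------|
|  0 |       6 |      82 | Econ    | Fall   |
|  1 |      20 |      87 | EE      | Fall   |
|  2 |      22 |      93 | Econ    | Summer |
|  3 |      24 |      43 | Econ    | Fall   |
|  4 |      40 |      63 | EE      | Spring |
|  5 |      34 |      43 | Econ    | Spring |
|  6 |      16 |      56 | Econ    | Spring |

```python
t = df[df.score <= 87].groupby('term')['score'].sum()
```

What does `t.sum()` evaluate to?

374

filter rows where score <= 87:
   hours  score major    term
0      6     82  Econ    Fall
1     20     87    EE    Fall
3     24     43  Econ    Fall
4     40     63    EE  Spring
5     34     43  Econ  Spring
6     16     56  Econ  Spring
group by term, sum of score:
term
Fall      212
Spring    162
Name: score, dtype: int64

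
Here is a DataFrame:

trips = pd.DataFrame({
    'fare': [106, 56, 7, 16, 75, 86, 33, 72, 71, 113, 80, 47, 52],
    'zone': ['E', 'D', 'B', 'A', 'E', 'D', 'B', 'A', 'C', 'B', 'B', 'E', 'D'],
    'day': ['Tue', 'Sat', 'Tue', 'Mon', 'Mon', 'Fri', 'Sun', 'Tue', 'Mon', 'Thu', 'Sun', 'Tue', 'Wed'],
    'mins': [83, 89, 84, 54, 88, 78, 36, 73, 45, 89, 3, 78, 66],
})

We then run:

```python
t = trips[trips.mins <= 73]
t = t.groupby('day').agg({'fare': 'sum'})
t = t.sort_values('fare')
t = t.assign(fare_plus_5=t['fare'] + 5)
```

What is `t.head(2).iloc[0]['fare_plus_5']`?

filter rows where mins <= 73:
    fare zone  day  mins
3     16    A  Mon    54
6     33    B  Sun    36
7     72    A  Tue    73
8     71    C  Mon    45
10    80    B  Sun     3
12    52    D  Wed    66
group by day, sum of fare:
     fare
day      
Mon    87
Sun   113
Tue    72
Wed    52
sort by fare:
     fare
day      
Wed    52
Tue    72
Mon    87
Sun   113
add column fare_plus_5 = t['fare'] + 5:
     fare  fare_plus_5
day                   
Wed    52           57
Tue    72           77
Mon    87           92
Sun   113          118
take first 2 rows:
     fare  fare_plus_5
day                   
Wed    52           57
Tue    72           77
Taking the value at position 0, column 'fare_plus_5' gives 57.

57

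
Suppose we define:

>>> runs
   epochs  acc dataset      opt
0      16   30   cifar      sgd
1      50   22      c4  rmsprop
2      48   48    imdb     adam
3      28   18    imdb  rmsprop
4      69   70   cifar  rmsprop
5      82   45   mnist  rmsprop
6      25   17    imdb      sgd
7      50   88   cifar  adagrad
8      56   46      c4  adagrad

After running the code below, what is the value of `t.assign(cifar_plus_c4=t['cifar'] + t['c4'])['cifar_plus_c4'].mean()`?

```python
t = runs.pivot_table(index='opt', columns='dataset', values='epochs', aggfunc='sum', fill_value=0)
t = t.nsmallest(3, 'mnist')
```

pivot: rows=opt, cols=dataset, sum(epochs):
dataset  c4  cifar  imdb  mnist
opt                            
adagrad  56     50     0      0
adam      0      0    48      0
rmsprop  50     69    28     82
sgd       0     16    25      0
take 3 rows with smallest mnist:
dataset  c4  cifar  imdb  mnist
opt                            
adagrad  56     50     0      0
adam      0      0    48      0
sgd       0     16    25      0
add column cifar_plus_c4 = t['cifar'] + t['c4']:
dataset  c4  cifar  imdb  mnist  cifar_plus_c4
opt                                           
adagrad  56     50     0      0            106
adam      0      0    48      0              0
sgd       0     16    25      0             16

40.6666666667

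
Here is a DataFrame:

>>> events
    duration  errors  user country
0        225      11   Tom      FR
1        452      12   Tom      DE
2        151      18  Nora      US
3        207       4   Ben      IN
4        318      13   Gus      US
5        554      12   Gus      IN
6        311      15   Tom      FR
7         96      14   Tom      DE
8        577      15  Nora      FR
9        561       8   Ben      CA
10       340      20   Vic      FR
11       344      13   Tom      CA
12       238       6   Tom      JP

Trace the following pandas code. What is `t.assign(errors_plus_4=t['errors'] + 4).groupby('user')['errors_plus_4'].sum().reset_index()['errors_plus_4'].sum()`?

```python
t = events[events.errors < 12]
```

45

filter rows where errors < 12:
    duration  errors user country
0        225      11  Tom      FR
3        207       4  Ben      IN
9        561       8  Ben      CA
12       238       6  Tom      JP
add column errors_plus_4 = t['errors'] + 4:
    duration  errors user country  errors_plus_4
0        225      11  Tom      FR             15
3        207       4  Ben      IN              8
9        561       8  Ben      CA             12
12       238       6  Tom      JP             10
group by user, sum of errors_plus_4:
user
Ben    20
Tom    25
Name: errors_plus_4, dtype: int64
reset_index():
  user  errors_plus_4
0  Ben             20
1  Tom             25
Then the sum of column 'errors_plus_4': 45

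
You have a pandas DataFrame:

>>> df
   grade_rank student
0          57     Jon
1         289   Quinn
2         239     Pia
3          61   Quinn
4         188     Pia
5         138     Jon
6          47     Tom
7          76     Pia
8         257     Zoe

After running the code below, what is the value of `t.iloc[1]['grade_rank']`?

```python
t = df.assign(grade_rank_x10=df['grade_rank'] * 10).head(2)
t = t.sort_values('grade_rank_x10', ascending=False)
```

add column grade_rank_x10 = df['grade_rank'] * 10:
   grade_rank student  grade_rank_x10
0          57     Jon             570
1         289   Quinn            2890
2         239     Pia            2390
3          61   Quinn             610
4         188     Pia            1880
5         138     Jon            1380
6          47     Tom             470
7          76     Pia             760
8         257     Zoe            2570
take first 2 rows:
   grade_rank student  grade_rank_x10
0          57     Jon             570
1         289   Quinn            2890
sort by grade_rank_x10 descending:
   grade_rank student  grade_rank_x10
1         289   Quinn            2890
0          57     Jon             570
Taking the value at position 1, column 'grade_rank' gives 57.

57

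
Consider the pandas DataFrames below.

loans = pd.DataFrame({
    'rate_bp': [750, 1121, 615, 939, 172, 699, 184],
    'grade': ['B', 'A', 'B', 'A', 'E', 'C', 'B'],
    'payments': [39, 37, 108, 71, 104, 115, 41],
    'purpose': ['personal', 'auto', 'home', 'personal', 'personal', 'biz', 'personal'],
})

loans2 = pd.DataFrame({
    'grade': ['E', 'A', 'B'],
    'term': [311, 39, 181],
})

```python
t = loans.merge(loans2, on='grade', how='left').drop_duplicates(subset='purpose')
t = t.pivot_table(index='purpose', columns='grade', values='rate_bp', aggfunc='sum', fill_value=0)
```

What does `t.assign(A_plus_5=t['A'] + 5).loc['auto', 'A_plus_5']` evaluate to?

merge on 'grade' (how='left') → 7 rows:
   rate_bp grade  payments   purpose   term
0      750     B        39  personal  181.0
1     1121     A        37      auto   39.0
2      615     B       108      home  181.0
3      939     A        71  personal   39.0
4      172     E       104  personal  311.0
5      699     C       115       biz    NaN
6      184     B        41  personal  181.0
drop duplicate purpose (keep=first):
   rate_bp grade  payments   purpose   term
0      750     B        39  personal  181.0
1     1121     A        37      auto   39.0
2      615     B       108      home  181.0
5      699     C       115       biz    NaN
pivot: rows=purpose, cols=grade, sum(rate_bp):
grade        A    B    C
purpose                 
auto      1121    0    0
biz          0    0  699
home         0  615    0
personal     0  750    0
add column A_plus_5 = t['A'] + 5:
grade        A    B    C  A_plus_5
purpose                           
auto      1121    0    0      1126
biz          0    0  699         5
home         0  615    0         5
personal     0  750    0         5

1126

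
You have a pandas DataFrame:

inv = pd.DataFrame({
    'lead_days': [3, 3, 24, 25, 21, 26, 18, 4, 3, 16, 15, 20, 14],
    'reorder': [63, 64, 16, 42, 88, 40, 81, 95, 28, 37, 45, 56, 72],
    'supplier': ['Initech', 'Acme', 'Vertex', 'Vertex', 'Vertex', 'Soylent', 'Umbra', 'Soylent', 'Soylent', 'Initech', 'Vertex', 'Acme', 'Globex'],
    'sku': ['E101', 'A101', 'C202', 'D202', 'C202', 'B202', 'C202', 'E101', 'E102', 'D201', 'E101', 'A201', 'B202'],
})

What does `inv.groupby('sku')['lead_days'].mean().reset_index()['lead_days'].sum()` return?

115.333333333

group by sku, mean of lead_days:
sku
A101     3.000000
A201    20.000000
B202    20.000000
C202    21.000000
D201    16.000000
D202    25.000000
E101     7.333333
E102     3.000000
Name: lead_days, dtype: float64
reset_index():
    sku  lead_days
0  A101   3.000000
1  A201  20.000000
2  B202  20.000000
3  C202  21.000000
4  D201  16.000000
5  D202  25.000000
6  E101   7.333333
7  E102   3.000000
The sum of column 'lead_days' is 115.333333333.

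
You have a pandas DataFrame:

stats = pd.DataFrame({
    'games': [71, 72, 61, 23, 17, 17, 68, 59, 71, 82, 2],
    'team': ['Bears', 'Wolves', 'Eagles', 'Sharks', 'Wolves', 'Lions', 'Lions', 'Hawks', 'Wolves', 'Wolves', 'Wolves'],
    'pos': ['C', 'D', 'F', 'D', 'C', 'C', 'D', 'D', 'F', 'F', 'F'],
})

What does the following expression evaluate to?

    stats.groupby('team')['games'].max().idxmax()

group by team, max of games:
team
Bears     71
Eagles    61
Hawks     59
Lions     68
Sharks    23
Wolves    82
Name: games, dtype: int64
Hence Wolves.

Wolves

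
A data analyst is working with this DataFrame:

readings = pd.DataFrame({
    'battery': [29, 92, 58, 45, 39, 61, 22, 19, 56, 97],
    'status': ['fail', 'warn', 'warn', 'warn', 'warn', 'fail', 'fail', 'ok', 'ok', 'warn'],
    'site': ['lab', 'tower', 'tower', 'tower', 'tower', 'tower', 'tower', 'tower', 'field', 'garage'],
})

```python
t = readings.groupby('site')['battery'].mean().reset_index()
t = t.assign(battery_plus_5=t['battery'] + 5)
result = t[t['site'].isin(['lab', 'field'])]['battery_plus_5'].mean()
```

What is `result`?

group by site, mean of battery:
site
field     56.0
garage    97.0
lab       29.0
tower     48.0
Name: battery, dtype: float64
reset_index():
     site  battery
0   field     56.0
1  garage     97.0
2     lab     29.0
3   tower     48.0
add column battery_plus_5 = t['battery'] + 5:
     site  battery  battery_plus_5
0   field     56.0            61.0
1  garage     97.0           102.0
2     lab     29.0            34.0
3   tower     48.0            53.0
filter rows where site in ['lab', 'field']:
    site  battery  battery_plus_5
0  field     56.0            61.0
2    lab     29.0            34.0

47.5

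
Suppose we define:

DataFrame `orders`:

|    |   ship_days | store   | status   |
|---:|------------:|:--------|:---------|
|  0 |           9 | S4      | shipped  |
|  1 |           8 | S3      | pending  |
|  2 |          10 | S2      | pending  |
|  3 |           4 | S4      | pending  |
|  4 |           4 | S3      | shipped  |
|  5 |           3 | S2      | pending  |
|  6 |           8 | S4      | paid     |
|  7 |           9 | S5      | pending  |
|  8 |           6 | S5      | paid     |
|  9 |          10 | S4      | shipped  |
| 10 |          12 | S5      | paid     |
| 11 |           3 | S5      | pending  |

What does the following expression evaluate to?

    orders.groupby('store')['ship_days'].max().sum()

40

group by store, max of ship_days:
store
S2    10
S3     8
S4    10
S5    12
Name: ship_days, dtype: int64
Then the sum of the resulting series: 40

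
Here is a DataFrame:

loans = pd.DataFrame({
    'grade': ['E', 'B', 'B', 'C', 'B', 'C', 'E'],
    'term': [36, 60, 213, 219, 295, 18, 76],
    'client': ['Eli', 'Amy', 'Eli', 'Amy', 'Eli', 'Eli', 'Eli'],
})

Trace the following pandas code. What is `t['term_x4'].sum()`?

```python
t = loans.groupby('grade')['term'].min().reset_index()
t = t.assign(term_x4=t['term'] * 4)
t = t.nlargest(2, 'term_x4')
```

group by grade, min of term:
grade
B    60
C    18
E    36
Name: term, dtype: int64
reset_index():
  grade  term
0     B    60
1     C    18
2     E    36
add column term_x4 = t['term'] * 4:
  grade  term  term_x4
0     B    60      240
1     C    18       72
2     E    36      144
take 2 rows with largest term_x4:
  grade  term  term_x4
0     B    60      240
2     E    36      144
Finally, sum of column 'term_x4' = 384.

384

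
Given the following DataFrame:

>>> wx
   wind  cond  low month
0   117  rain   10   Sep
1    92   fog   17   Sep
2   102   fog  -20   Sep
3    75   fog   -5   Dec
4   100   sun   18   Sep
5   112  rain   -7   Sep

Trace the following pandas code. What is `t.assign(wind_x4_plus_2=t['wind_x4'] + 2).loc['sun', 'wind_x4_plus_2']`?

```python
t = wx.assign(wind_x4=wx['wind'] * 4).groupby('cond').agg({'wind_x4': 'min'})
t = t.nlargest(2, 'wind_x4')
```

402

add column wind_x4 = wx['wind'] * 4:
   wind  cond  low month  wind_x4
0   117  rain   10   Sep      468
1    92   fog   17   Sep      368
2   102   fog  -20   Sep      408
3    75   fog   -5   Dec      300
4   100   sun   18   Sep      400
5   112  rain   -7   Sep      448
group by cond, min of wind_x4:
      wind_x4
cond         
fog       300
rain      448
sun       400
take 2 rows with largest wind_x4:
      wind_x4
cond         
rain      448
sun       400
add column wind_x4_plus_2 = t['wind_x4'] + 2:
      wind_x4  wind_x4_plus_2
cond                         
rain      448             450
sun       400             402
Reading off the value at row 'sun', column 'wind_x4_plus_2', we get 402.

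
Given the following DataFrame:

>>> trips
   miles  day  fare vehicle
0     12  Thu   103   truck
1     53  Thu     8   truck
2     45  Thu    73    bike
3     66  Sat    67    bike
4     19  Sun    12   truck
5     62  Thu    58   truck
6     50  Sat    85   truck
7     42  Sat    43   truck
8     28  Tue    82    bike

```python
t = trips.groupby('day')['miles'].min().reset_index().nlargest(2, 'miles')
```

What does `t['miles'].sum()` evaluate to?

70

group by day, min of miles:
day
Sat    42
Sun    19
Thu    12
Tue    28
Name: miles, dtype: int64
reset_index():
   day  miles
0  Sat     42
1  Sun     19
2  Thu     12
3  Tue     28
take 2 rows with largest miles:
   day  miles
0  Sat     42
3  Tue     28
Hence 70.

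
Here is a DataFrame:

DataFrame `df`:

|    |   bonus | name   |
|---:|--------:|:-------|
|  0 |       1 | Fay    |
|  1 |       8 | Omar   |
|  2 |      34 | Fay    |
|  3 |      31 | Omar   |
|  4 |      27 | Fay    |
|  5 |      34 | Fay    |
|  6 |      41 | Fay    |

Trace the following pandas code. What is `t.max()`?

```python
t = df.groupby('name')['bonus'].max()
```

group by name, max of bonus:
name
Fay     41
Omar    31
Name: bonus, dtype: int64
Reading off the max of the resulting series, we get 41.

41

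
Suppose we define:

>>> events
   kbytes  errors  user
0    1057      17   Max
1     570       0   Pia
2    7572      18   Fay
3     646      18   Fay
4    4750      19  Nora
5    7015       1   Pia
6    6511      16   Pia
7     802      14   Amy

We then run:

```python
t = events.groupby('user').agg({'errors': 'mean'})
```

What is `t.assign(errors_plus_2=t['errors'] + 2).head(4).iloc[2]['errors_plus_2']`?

19.0

group by user, mean of errors:
         errors
user           
Amy   14.000000
Fay   18.000000
Max   17.000000
Nora  19.000000
Pia    5.666667
add column errors_plus_2 = t['errors'] + 2:
         errors  errors_plus_2
user                          
Amy   14.000000      16.000000
Fay   18.000000      20.000000
Max   17.000000      19.000000
Nora  19.000000      21.000000
Pia    5.666667       7.666667
take first 4 rows:
      errors  errors_plus_2
user                       
Amy     14.0           16.0
Fay     18.0           20.0
Max     17.0           19.0
Nora    19.0           21.0
So iloc[2]['errors_plus_2'] = 19.0.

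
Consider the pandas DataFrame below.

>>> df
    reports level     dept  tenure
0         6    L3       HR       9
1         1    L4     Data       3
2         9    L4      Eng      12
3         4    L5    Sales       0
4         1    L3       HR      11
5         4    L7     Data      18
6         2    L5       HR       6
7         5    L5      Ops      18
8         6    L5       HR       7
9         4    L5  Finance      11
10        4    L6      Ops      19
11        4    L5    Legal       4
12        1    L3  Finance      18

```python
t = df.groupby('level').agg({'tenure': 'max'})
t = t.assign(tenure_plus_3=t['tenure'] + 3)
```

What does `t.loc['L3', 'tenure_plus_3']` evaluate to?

21

group by level, max of tenure:
       tenure
level        
L3         18
L4         12
L5         18
L6         19
L7         18
add column tenure_plus_3 = t['tenure'] + 3:
       tenure  tenure_plus_3
level                       
L3         18             21
L4         12             15
L5         18             21
L6         19             22
L7         18             21
Finally, value at row 'L3', column 'tenure_plus_3' = 21.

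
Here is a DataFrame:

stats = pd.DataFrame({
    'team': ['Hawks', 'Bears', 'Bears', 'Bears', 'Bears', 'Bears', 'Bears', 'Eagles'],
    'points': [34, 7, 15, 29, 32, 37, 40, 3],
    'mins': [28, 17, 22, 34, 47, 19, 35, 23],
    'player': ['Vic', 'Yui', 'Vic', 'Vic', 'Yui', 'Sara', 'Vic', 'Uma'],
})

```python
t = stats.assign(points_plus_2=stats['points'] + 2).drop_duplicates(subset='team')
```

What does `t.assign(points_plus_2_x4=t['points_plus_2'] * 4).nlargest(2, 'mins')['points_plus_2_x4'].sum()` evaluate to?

add column points_plus_2 = stats['points'] + 2:
     team  points  mins player  points_plus_2
0   Hawks      34    28    Vic             36
1   Bears       7    17    Yui              9
2   Bears      15    22    Vic             17
3   Bears      29    34    Vic             31
4   Bears      32    47    Yui             34
5   Bears      37    19   Sara             39
6   Bears      40    35    Vic             42
7  Eagles       3    23    Uma              5
drop duplicate team (keep=first):
     team  points  mins player  points_plus_2
0   Hawks      34    28    Vic             36
1   Bears       7    17    Yui              9
7  Eagles       3    23    Uma              5
add column points_plus_2_x4 = t['points_plus_2'] * 4:
     team  points  mins player  points_plus_2  points_plus_2_x4
0   Hawks      34    28    Vic             36               144
1   Bears       7    17    Yui              9                36
7  Eagles       3    23    Uma              5                20
take 2 rows with largest mins:
     team  points  mins player  points_plus_2  points_plus_2_x4
0   Hawks      34    28    Vic             36               144
7  Eagles       3    23    Uma              5                20
Then the sum of column 'points_plus_2_x4': 164

164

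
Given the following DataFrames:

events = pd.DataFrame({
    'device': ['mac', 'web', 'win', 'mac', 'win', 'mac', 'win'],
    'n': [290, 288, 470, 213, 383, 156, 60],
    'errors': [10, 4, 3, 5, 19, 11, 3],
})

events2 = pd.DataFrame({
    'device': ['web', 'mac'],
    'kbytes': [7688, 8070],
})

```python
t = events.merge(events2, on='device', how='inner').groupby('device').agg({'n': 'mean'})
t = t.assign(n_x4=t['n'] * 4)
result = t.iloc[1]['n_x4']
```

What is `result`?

1152.0

merge on 'device' (how='inner') → 4 rows:
  device    n  errors  kbytes
0    mac  290      10    8070
1    web  288       4    7688
2    mac  213       5    8070
3    mac  156      11    8070
group by device, mean of n:
                 n
device            
mac     219.666667
web     288.000000
add column n_x4 = t['n'] * 4:
                 n         n_x4
device                         
mac     219.666667   878.666667
web     288.000000  1152.000000
So iloc[1]['n_x4'] = 1152.0.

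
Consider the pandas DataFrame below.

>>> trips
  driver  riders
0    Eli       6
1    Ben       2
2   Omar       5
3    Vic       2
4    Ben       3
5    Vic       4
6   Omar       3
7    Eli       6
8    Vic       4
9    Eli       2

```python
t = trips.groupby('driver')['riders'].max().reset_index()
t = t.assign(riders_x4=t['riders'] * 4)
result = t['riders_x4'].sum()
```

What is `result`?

72

group by driver, max of riders:
driver
Ben     3
Eli     6
Omar    5
Vic     4
Name: riders, dtype: int64
reset_index():
  driver  riders
0    Ben       3
1    Eli       6
2   Omar       5
3    Vic       4
add column riders_x4 = t['riders'] * 4:
  driver  riders  riders_x4
0    Ben       3         12
1    Eli       6         24
2   Omar       5         20
3    Vic       4         16
sum of column 'riders_x4' → 72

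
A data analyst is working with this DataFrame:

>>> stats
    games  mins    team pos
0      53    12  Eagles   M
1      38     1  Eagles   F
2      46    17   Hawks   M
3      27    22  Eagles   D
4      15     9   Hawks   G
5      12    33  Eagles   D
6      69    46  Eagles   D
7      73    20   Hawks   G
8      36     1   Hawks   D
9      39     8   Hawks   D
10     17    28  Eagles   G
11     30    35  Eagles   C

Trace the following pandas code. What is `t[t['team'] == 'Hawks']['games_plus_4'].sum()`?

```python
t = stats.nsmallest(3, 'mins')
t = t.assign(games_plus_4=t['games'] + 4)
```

take 3 rows with smallest mins:
   games  mins    team pos
1     38     1  Eagles   F
8     36     1   Hawks   D
9     39     8   Hawks   D
add column games_plus_4 = t['games'] + 4:
   games  mins    team pos  games_plus_4
1     38     1  Eagles   F            42
8     36     1   Hawks   D            40
9     39     8   Hawks   D            43
filter rows where team == 'Hawks':
   games  mins   team pos  games_plus_4
8     36     1  Hawks   D            40
9     39     8  Hawks   D            43

83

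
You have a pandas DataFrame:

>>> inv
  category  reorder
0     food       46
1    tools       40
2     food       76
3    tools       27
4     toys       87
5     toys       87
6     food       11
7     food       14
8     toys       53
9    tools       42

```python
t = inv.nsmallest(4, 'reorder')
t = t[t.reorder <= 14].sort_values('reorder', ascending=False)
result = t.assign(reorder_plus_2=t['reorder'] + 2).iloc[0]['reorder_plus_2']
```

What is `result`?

16

take 4 rows with smallest reorder:
  category  reorder
6     food       11
7     food       14
3    tools       27
1    tools       40
filter rows where reorder <= 14:
  category  reorder
6     food       11
7     food       14
sort by reorder descending:
  category  reorder
7     food       14
6     food       11
add column reorder_plus_2 = t['reorder'] + 2:
  category  reorder  reorder_plus_2
7     food       14              16
6     food       11              13
value at position 0, column 'reorder_plus_2' → 16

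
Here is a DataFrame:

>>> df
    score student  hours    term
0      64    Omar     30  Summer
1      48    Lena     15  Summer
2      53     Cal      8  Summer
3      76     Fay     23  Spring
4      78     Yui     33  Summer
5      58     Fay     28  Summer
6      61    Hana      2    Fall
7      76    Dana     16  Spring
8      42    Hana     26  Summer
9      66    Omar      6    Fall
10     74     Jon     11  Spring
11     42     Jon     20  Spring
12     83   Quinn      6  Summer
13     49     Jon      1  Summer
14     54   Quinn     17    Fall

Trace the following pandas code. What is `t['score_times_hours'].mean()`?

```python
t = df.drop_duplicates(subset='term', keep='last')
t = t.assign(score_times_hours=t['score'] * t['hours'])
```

drop duplicate term (keep=last):
    score student  hours    term
11     42     Jon     20  Spring
13     49     Jon      1  Summer
14     54   Quinn     17    Fall
add column score_times_hours = t['score'] * t['hours']:
    score student  hours    term  score_times_hours
11     42     Jon     20  Spring                840
13     49     Jon      1  Summer                 49
14     54   Quinn     17    Fall                918
Reading off the mean of column 'score_times_hours', we get 602.333333333.

602.333333333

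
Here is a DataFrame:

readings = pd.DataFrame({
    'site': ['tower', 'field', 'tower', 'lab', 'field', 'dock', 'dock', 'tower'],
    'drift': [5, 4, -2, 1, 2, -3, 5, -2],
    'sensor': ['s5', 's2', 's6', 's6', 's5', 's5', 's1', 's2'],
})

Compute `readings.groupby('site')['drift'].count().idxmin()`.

lab

group by site, count of drift:
site
dock     2
field    2
lab      1
tower    3
Name: drift, dtype: int64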